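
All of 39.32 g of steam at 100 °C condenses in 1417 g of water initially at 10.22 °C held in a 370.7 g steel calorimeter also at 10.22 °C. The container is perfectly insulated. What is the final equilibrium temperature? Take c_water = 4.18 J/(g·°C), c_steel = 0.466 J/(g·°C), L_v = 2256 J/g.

Net heat exchanged in the isolated system is zero:
condense steam: −39.32·2256 = −88706
  condensate cools 100→T: 39.32·4.18·(T − 100) = 164.36(T − 100)
  original water: 5923.1(T − 10.22)
  cup: 172.75(T − 10.22)
6260.2 T = 88706 + 16436 + 62299 = 167441
T ≈ 26.75 °C (< 100 °C, so full condensation is consistent).

T_f ≈ 26.7 °C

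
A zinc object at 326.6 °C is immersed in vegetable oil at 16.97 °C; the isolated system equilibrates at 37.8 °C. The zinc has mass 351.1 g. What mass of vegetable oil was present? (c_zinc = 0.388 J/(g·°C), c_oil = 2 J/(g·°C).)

m ≈ 944 g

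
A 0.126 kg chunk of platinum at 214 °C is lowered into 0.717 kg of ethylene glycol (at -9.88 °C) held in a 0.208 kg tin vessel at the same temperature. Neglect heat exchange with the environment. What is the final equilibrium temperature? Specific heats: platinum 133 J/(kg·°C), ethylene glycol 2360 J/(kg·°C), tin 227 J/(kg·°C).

Net heat exchanged in the isolated system is zero:
0.126×133×(T − 214) + 0.717×2360×(T − (-9.88)) + 0.208×227×(T − (-9.88)) = 0
(16.76 + 1692.1 + 47.22) T = 16.76×214 + 1692.1×(-9.88) + 47.22×(-9.88)
T = -13598 / 1756.1 = -7.74 °C

T_f ≈ -7.7 °C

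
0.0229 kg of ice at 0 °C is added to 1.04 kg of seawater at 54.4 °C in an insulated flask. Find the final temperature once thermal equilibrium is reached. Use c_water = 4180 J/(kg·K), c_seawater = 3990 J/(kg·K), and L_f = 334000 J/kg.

Conservation of energy gives ΣQ = 0:
melt ice: 0.0229·334000 = 7648.6; meltwater 0→T: 0.0229·4180·T = 95.72 T; seawater cools: 1.04·3990·(T − 54.4) = 4149.6(T − 54.4)
4245.3 T = 225738 − 7648.6 = 218090
T ≈ 51.37 °C — above 0 °C, consistent with complete melting.

T_f ≈ 51.4 °C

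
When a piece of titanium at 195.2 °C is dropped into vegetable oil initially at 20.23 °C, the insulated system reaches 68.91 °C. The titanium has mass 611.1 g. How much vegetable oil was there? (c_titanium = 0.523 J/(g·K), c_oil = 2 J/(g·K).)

m ≈ 415 g

|Q_titanium| = |Q_oil|:
611.1·0.523·(195.2 − 68.91) = m·2·(68.91 − 20.23)
97.36 m = 40363  ⇒  m ≈ 414.6 g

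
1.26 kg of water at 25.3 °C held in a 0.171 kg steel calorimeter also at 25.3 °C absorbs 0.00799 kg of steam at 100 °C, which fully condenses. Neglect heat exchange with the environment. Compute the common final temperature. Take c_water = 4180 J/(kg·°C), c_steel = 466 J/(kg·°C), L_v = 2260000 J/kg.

T_f ≈ 29.1 °C

Let T be the final temperature. ΣQ_i = 0:
latent heat released on condensation: 0.00799×2260000 = 18057; condensate cools 100→T: 0.00799×4180×(T − 100) = 33.4(T − 100); water warms: 1.26×4180×(T − 25.3) = 5266.8(T − 25.3); cup: 79.69(T − 25.3)
5379.9 T = 18057 + 3339.8 + 135266 = 156663
T ≈ 29.12 °C — below 100 °C, confirming all the steam condensed.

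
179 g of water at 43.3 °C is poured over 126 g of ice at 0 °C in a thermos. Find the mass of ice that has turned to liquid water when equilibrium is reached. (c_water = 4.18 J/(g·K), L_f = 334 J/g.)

Cooling the water to 0 °C releases 179·4.18·43.3 = 32398 J.
Fully melting the ice requires m_ice L_f = 126·334 = 42084 J.
32398 J < 42084 J, so only part of the ice melts and the system sits at 0 °C.
m_melt = 32398 / L_f = 97 g.

m_melted ≈ 97 g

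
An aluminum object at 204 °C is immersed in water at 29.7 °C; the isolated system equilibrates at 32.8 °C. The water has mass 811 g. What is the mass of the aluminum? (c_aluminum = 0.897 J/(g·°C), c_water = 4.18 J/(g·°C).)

m ≈ 68.4 g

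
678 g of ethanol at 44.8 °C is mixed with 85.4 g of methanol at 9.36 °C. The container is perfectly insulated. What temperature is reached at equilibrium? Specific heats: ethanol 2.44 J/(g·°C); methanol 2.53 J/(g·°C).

T_f ≈ 40.7 °C

Energy conservation, ΣQ = 0:
678·2.44·(T − 44.8) + 85.4·2.53·(T − 9.36) = 0
1870.4 T = 76136
T = 76136 / 1870.4 = 40.7 °C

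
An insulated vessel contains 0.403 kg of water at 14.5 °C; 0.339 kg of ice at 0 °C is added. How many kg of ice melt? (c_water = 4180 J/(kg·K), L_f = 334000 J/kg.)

m_melted ≈ 0.0731 kg

Water can give up m c ΔT = 0.403·4180·14.5 = 24426 J before reaching 0 °C.
Fully melting the ice requires m_ice L_f = 0.339·334000 = 113226 J.
That's not enough to melt it all — equilibrium is at 0 °C with ice remaining.
m_melt = 24426 / L_f = 0.07313 kg.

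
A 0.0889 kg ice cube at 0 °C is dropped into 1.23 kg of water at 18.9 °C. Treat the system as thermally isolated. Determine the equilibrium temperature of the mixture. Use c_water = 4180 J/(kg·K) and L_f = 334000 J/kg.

T_f ≈ 12.2 °C

Net heat exchanged in the isolated system is zero:
fusion: m_ice L_f = 0.0889·334000 = 29693
  meltwater 0→T: 0.0889·4180·T = 371.6 T
  water cools: 1.23·4180·(T − 18.9) = 5141.4(T − 18.9)
5513 T = 97172 − 29693 = 67480
T ≈ 12.24 °C. Since T > 0 °C, the all-ice-melts assumption holds.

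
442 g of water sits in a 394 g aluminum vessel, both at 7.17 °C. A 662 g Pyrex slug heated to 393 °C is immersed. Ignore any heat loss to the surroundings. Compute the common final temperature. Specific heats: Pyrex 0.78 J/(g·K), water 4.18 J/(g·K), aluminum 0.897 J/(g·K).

Energy conservation, ΣQ = 0:
662·0.78·(T − 393) + 442·4.18·(T − 7.17) + 394·0.897·(T − 7.17) = 0
516.36(T − 393) + 1847.6(T − 7.17) + 353.42(T − 7.17) = 0
(516.36 + 1847.6 + 353.42) T = 516.36·393 + 1847.6·7.17 + 353.42·7.17
T ≈ 80.49 °C

T_f ≈ 80.5 °C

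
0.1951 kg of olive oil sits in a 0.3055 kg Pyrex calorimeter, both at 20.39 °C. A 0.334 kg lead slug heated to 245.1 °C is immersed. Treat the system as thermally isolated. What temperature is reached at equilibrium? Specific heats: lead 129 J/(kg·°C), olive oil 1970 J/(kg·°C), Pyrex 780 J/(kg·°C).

Taking heat into each body as positive, Σ m c ΔT = 0:
0.334*129*(T − 245.1) + 0.1951*1970*(T − 20.39) + 0.3055*780*(T − 20.39) = 0
43.09(T − 245.1) + 384.35(T − 20.39) + 238.29(T − 20.39) = 0
(43.09 + 384.35 + 238.29) T = 43.09*245.1 + 384.35*20.39 + 238.29*20.39
T = 23256 / 665.72 = 34.9 °C

T_f ≈ 34.9 °C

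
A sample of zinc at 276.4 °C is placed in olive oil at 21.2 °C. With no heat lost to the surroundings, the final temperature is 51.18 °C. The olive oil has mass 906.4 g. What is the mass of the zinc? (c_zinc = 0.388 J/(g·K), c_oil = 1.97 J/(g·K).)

|Q_zinc| = |Q_oil|:
m·0.388·(276.4 − 51.18) = 906.4·1.97·(51.18 − 21.2)
87.39 m = 53533  ⇒  m ≈ 612.6 g

m ≈ 613 g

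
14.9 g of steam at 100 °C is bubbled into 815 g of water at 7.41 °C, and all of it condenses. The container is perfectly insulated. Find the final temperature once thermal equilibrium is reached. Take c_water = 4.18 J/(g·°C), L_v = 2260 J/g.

T_f ≈ 18.8 °C

Energy conservation, ΣQ = 0:
steam→water at 100 °C releases m L_v = 14.9×2260 = 33674
  condensate cools 100→T: 14.9×4.18×(T − 100) = 62.28(T − 100)
  water warms: 815×4.18×(T − 7.41) = 3406.7(T − 7.41)
3469 T = 33674 + 6228.2 + 25244 = 65146
T ≈ 18.78 °C (< 100 °C, so full condensation is consistent).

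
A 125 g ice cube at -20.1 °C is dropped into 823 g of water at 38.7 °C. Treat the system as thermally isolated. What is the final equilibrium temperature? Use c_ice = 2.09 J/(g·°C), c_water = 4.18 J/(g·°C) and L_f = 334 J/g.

Energy conservation, ΣQ = 0:
warm ice to 0 °C: 125·2.09·(0 − (-20.1)) = 5251.1; melt ice: 125·334 = 41750; meltwater 0→T: 125·4.18·T = 522.5 T; water: 3440.1(T − 38.7)
3962.6 T = 133133 − 47001 = 86132
T ≈ 21.74 °C. Since T > 0 °C, the all-ice-melts assumption holds.

T_f ≈ 21.7 °C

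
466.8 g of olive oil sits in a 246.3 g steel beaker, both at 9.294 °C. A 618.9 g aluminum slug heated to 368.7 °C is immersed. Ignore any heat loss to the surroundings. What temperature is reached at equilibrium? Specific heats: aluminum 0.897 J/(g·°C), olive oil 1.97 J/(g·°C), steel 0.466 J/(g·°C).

T_f ≈ 134.8 °C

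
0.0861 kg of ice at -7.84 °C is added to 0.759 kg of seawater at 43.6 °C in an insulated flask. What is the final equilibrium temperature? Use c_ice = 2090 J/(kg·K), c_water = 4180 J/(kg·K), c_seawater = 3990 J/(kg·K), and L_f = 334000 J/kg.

Net heat exchanged in the isolated system is zero:
ice -7.84→0 °C: 0.0861·2090·7.84 = 1410.8
  latent heat to melt: 0.0861·334000 = 28757
  warm the meltwater: 359.9 T
  seawater cools: 0.759·3990·(T − 43.6) = 3028.4(T − 43.6)
3388.3 T = 132039 − 30168 = 101870
T ≈ 30.07 °C — above 0 °C, consistent with complete melting.

T_f ≈ 30.1 °C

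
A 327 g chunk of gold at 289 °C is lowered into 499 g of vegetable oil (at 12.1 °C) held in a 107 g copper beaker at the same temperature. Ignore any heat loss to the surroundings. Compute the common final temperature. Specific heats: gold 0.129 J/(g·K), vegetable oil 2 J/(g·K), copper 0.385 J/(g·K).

Net heat exchanged in the isolated system is zero:
327·0.129·(T − 289) + 499·2·(T − 12.1) + 107·0.385·(T − 12.1) = 0
(42.18 + 998 + 41.2) T = 42.18·289 + 998·12.1 + 41.2·12.1
T ≈ 22.90 °C

T_f ≈ 22.9 °C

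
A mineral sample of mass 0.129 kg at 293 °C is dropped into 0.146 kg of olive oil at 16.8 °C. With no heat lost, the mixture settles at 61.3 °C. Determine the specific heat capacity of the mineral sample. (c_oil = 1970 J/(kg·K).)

m_s c (T_s − T_f) = m_oil c_oil (T_f − T_0):
0.129·c·(293 − 61.3) = 0.146·1970·(61.3 − 16.8)
29.89 c = 12799  ⇒  c ≈ 428.2 J/(kg·K)

c ≈ 428 J/(kg·K)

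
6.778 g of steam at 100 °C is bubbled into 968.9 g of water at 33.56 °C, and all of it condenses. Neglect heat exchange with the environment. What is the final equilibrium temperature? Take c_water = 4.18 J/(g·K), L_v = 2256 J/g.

T_f ≈ 37.8 °C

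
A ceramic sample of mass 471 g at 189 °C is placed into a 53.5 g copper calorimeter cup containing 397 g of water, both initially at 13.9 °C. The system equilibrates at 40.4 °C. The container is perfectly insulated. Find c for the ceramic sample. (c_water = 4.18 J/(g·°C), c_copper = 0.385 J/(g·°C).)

Net heat exchanged in the isolated system is zero:
471×c×(40.4 − 189) + 397×4.18×(40.4 − 13.9) + 53.5×0.385×(40.4 − 13.9) = 0
-69991 c = -44522
c = -44522/-69991 ≈ 0.6361 J/(g·°C)

c ≈ 0.636 J/(g·°C)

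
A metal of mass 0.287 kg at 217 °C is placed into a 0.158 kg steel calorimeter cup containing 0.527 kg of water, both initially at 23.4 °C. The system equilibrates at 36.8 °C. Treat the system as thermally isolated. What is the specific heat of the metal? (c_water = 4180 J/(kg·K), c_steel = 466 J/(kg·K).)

Heat gained plus heat lost sum to zero:
0.287×c×(36.8 − 217) + 0.527×4180×(36.8 − 23.4) + 0.158×466×(36.8 − 23.4) = 0
-51.72 c = -30505
c = -30505/-51.72 ≈ 589.8 J/(kg·K)

c ≈ 590 J/(kg·K)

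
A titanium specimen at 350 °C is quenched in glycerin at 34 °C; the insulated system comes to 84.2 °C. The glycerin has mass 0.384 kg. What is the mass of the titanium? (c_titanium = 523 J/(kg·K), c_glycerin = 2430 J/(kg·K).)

Heat lost by the titanium = heat gained by the glycerin:
m·523·(350 − 84.2) = 0.384·2430·(84.2 − 34)
139013 m = 46843  ⇒  m ≈ 0.337 kg

m ≈ 0.337 kg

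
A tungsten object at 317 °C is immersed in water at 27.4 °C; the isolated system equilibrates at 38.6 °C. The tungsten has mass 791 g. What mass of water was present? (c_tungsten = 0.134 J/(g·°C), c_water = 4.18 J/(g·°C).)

Energy conservation, ΣQ = 0:
791×0.134×(38.6 − 317) + m×4.18×(38.6 − 27.4) = 0
46.82 m = 29509
m = 29509/46.82 ≈ 630.3 g

m ≈ 630 g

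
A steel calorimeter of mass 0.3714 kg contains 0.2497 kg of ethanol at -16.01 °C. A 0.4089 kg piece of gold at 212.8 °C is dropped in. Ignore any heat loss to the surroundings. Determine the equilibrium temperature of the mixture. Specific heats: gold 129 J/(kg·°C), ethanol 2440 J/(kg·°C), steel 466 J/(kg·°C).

T_f ≈ -1.6 °C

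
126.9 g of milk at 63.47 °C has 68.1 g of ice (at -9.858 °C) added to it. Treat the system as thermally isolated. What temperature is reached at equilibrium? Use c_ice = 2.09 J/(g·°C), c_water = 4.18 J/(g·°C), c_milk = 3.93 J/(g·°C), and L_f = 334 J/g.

Conservation of energy gives ΣQ = 0:
ice -9.858→0 °C: 68.1·2.09·9.858 = 1403.1
  fusion: m_ice L_f = 68.1·334 = 22745
  warm the meltwater: 284.66 T
  milk: 498.72(T − 63.47)
783.38 T = 31654 − 24148 = 7505.1
T ≈ 9.58 °C — above 0 °C, consistent with complete melting.

T_f ≈ 9.6 °C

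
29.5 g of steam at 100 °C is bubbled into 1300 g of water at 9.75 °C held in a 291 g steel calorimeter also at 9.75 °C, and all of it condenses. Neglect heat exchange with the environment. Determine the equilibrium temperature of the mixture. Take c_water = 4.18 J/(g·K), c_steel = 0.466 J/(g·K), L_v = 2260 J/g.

T_f ≈ 23.4 °C

Setting the total heat transfer to zero:
latent heat released on condensation: 29.5·2260 = 66670
  condensate cools 100→T: 29.5·4.18·(T − 100) = 123.31(T − 100)
  water warms: 1300·4.18·(T − 9.75) = 5434(T − 9.75)
  cup: 135.61(T − 9.75)
5692.9 T = 66670 + 12331 + 54304 = 133305
T ≈ 23.42 °C, under the boiling point, so the assumption holds.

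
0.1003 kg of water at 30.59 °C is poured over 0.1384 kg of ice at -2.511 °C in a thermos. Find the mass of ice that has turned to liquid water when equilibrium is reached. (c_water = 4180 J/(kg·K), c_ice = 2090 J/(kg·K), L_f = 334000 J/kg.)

Cooling the water to 0 °C releases 0.1003·4180·30.59 = 12825 J.
Of that, 0.1384·2090·2.511 = 726.32 J goes to bring the ice to 0 °C, leaving 12099 J.
To melt every bit of ice: 0.1384·334000 = 46226 J.
Since 12099 < 46226 J, not all the ice melts; equilibrium is at 0 °C.
m_melt = 12099 / L_f = 0.03622 kg.

m_melted ≈ 0.0362 kg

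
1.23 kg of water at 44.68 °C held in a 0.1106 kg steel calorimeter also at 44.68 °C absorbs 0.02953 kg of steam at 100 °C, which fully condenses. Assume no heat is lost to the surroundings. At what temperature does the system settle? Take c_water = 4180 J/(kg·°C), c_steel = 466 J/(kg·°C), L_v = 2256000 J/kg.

Setting the total heat transfer to zero:
latent heat released on condensation: 0.02953×2256000 = 66620
  condensed water 100 °C→T: 123.44(T − 100)
  original water: 5141.4(T − 44.68)
  steel cup: 0.1106×466×(T − 44.68) = 51.54(T − 44.68)
5316.4 T = 66620 + 12344 + 232021 = 310984
T ≈ 58.50 °C (< 100 °C, so full condensation is consistent).

T_f ≈ 58.5 °C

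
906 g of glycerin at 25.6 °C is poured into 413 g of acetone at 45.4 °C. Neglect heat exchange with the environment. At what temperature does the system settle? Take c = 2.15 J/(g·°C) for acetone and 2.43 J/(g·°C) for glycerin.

T_f ≈ 31.3 °C

With ΣQ=0 the equilibrium temperature is the m·c-weighted mean:
T_f = (887.95*45.4 + 2201.6*25.6) / (887.95 + 2201.6)
    = 96673 / 3089.5 ≈ 31.29 °C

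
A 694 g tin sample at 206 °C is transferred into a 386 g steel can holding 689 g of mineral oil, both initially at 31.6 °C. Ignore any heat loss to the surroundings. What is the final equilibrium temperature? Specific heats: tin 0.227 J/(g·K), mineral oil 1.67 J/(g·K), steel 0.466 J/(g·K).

Heat gained plus heat lost sum to zero:
694×0.227×(T − 206) + 689×1.67×(T − 31.6) + 386×0.466×(T − 31.6) = 0
157.54(T − 206) + 1150.6(T − 31.6) + 179.88(T − 31.6) = 0
1488 T = 74497
T ≈ 50.06 °C

T_f ≈ 50.1 °C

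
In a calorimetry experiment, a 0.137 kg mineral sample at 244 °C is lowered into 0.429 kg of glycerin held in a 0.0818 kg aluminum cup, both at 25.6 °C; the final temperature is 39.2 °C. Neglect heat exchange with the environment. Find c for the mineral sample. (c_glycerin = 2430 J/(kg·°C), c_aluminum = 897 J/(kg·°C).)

c ≈ 541 J/(kg·°C)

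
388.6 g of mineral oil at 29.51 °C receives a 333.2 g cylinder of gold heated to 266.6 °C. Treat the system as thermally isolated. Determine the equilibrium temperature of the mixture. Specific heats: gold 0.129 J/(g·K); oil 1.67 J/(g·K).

T_f ≈ 44.2 °C

Taking heat into each body as positive, Σ m c ΔT = 0:
333.2·0.129·(T − 266.6) + 388.6·1.67·(T − 29.51) = 0
42.98(T − 266.6) + 648.96(T − 29.51) = 0
691.94 T = 30610
T = 30610 / 691.94 = 44.2 °C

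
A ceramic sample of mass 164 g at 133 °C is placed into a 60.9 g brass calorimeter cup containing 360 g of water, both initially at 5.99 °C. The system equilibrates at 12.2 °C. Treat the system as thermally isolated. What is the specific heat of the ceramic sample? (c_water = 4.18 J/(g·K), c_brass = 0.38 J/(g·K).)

c ≈ 0.479 J/(g·K)

Conservation of energy gives ΣQ = 0:
164×c×(12.2 − 133) + 360×4.18×(12.2 − 5.99) + 60.9×0.38×(12.2 − 5.99) = 0
-19811 c = -9488.5
c = -9488.5/-19811 ≈ 0.4789 J/(g·K)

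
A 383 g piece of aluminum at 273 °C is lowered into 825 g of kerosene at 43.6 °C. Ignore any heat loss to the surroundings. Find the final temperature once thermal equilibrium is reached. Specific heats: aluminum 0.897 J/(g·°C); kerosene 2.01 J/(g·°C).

Taking heat into each body as positive, Σ m c ΔT = 0:
383·0.897·(T − 273) + 825·2.01·(T − 43.6) = 0
343.55(T − 273) + 1658.2(T − 43.6) = 0
(343.55 + 1658.2) T = 343.55·273 + 1658.2·43.6
T = 166089 / 2001.8 = 83 °C

T_f ≈ 83.0 °C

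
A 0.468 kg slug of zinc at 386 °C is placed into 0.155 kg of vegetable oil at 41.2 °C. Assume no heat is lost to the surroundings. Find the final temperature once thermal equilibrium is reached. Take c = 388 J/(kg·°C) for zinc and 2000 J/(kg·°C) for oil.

T_f ≈ 168.6 °C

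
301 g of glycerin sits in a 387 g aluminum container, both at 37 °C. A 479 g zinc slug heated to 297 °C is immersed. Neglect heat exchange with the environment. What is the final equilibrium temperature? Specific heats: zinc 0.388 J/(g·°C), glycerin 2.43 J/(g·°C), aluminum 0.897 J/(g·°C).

Net heat exchanged in the isolated system is zero:
479·0.388·(T − 297) + 301·2.43·(T − 37) + 387·0.897·(T − 37) = 0
185.85(T − 297) + 731.43(T − 37) + 347.14(T − 37) = 0
1264.4 T = 95105
T = 95105 / 1264.4 = 75.2 °C

T_f ≈ 75.2 °C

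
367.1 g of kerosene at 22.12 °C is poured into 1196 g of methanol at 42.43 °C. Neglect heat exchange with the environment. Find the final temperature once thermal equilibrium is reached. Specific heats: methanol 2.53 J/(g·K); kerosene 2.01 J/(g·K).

T_f ≈ 38.4 °C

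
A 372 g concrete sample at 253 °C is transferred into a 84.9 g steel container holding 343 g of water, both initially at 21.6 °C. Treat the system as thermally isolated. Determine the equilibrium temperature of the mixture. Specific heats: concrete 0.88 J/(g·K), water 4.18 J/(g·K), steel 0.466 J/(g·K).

Heat gained plus heat lost sum to zero:
372·0.88·(T − 253) + 343·4.18·(T − 21.6) + 84.9·0.466·(T − 21.6) = 0
327.36(T − 253) + 1433.7(T − 21.6) + 39.56(T − 21.6) = 0
1800.7 T = 114645
T = 114645/1800.7 ≈ 63.67 °C

T_f ≈ 63.7 °C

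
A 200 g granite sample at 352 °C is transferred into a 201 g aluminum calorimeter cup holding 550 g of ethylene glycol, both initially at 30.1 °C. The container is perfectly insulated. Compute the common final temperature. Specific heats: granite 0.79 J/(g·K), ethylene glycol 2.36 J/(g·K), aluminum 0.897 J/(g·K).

Energy conservation, ΣQ = 0:
200×0.79×(T − 352) + 550×2.36×(T − 30.1) + 201×0.897×(T − 30.1) = 0
(158 + 1298 + 180.3) T = 158×352 + 1298×30.1 + 180.3×30.1
T ≈ 61.18 °C

T_f ≈ 61.2 °C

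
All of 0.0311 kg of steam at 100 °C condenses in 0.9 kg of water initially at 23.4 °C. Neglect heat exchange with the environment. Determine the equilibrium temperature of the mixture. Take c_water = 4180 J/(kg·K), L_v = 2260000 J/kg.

T_f ≈ 44.0 °C

Sum of m c ΔT and latent-heat terms is zero:
steam→water at 100 °C releases m L_v = 0.0311·2260000 = 70286
  condensed water 100 °C→T: 130(T − 100)
  original water: 3762(T − 23.4)
3892 T = 70286 + 13000 + 88031 = 171317
T ≈ 44.02 °C — below 100 °C, confirming all the steam condensed.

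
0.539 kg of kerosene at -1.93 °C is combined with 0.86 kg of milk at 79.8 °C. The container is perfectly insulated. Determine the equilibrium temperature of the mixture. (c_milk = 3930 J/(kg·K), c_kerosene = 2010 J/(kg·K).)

T_f ≈ 60.0 °C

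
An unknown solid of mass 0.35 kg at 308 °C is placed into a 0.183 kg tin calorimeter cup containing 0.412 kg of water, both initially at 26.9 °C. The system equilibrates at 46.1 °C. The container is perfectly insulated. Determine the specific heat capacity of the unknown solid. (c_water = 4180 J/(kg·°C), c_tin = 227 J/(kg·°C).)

Energy conservation, ΣQ = 0:
0.35·c·(46.1 − 308) + 0.412·4180·(46.1 − 26.9) + 0.183·227·(46.1 − 26.9) = 0
-91.66 c = -33863
c = -33863/-91.66 ≈ 369.4 J/(kg·°C)

c ≈ 369 J/(kg·°C)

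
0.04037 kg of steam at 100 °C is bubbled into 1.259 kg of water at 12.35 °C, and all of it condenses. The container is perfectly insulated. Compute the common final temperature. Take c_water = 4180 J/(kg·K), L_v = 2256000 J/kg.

Energy balance with sensible and latent terms:
condense steam: −0.04037·2256000 = −91075; condensed water 100 °C→T: 168.75(T − 100); original water: 5262.6(T − 12.35)
5431.4 T = 91075 + 16875 + 64993 = 172943
T ≈ 31.84 °C (< 100 °C, so full condensation is consistent).

T_f ≈ 31.8 °C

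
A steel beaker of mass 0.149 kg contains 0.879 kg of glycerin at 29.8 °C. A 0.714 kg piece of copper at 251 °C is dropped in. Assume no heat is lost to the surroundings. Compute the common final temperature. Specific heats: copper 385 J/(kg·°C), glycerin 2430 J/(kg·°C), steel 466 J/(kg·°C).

Taking heat into each body as positive, Σ m c ΔT = 0:
0.714*385*(T − 251) + 0.879*2430*(T − 29.8) + 0.149*466*(T − 29.8) = 0
274.89(T − 251) + 2136(T − 29.8) + 69.43(T − 29.8) = 0
2480.3 T = 134718
T ≈ 54.32 °C

T_f ≈ 54.3 °C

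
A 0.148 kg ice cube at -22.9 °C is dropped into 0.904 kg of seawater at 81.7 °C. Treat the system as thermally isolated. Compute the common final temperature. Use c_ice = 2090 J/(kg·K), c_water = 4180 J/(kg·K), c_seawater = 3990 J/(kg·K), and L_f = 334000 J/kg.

T_f ≈ 56.4 °C

Heat gained plus heat lost sum to zero:
ice -22.9→0 °C: 0.148·2090·22.9 = 7083.4
  fusion: m_ice L_f = 0.148·334000 = 49432
  warm the meltwater: 618.64 T
  seawater: 3607(T − 81.7)
4225.6 T = 294689 − 56515 = 238173
T ≈ 56.36 °C (positive, so assuming full melt was valid).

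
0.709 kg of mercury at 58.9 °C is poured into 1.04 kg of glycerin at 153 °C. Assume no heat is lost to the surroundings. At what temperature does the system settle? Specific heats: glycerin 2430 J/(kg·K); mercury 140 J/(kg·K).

Heat lost by the glycerin equals heat gained by the mercury:
1.04×2430×(153 − T) = 0.709×140×(T − 58.9)
2527.2(153 − T) = 99.26(T − 58.9)
2626.5 T = 392508  ⇒  T ≈ 149.44 °C

T_f ≈ 149.4 °C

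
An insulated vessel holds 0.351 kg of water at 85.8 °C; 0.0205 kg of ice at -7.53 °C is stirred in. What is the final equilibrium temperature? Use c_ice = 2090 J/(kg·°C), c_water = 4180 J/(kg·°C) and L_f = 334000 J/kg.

T_f ≈ 76.4 °C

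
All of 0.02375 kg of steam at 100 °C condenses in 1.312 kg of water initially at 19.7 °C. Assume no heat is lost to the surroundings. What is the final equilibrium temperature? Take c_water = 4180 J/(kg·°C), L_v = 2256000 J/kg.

T_f ≈ 30.7 °C

Let T be the final temperature. ΣQ_i = 0:
latent heat released on condensation: 0.02375·2256000 = 53580; condensed water 100 °C→T: 99.28(T − 100); original water: 5484.2(T − 19.7)
5583.4 T = 53580 + 9927.5 + 108038 = 171545
T ≈ 30.72 °C, under the boiling point, so the assumption holds.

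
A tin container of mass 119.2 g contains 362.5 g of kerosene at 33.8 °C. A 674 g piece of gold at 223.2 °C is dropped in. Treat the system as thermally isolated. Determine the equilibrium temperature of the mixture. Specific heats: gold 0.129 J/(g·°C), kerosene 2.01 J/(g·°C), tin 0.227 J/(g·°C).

T_f ≈ 53.3 °C

T_f is the heat-capacity-weighted average of the initial temperatures:
T_f = (86.95*223.2 + 728.62*33.8 + 27.06*33.8) / (86.95 + 728.62 + 27.06)
    = 44948 / 842.63 ≈ 53.34 °C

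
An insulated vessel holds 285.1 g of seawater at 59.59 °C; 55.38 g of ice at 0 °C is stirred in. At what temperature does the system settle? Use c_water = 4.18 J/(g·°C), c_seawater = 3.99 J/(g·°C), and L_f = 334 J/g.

T_f ≈ 36.0 °C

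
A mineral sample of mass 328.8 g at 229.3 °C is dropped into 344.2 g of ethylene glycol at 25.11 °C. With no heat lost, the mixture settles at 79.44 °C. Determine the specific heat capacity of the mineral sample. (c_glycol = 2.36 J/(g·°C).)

c ≈ 0.896 J/(g·°C)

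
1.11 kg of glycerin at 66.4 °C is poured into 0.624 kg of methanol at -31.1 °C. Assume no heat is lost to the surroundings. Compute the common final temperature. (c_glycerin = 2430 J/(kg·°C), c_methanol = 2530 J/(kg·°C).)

T_f ≈ 30.4 °C

Taking heat into each body as positive, Σ m c ΔT = 0:
1.11·2430·(T − 66.4) + 0.624·2530·(T − (-31.1)) = 0
4276 T = 130003
T ≈ 30.40 °C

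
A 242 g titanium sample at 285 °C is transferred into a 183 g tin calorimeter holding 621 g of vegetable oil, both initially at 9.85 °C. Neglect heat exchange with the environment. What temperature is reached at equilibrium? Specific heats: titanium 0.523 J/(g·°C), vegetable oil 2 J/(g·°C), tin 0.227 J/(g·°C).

T_f ≈ 34.5 °C

T_f = Σ m_i c_i T_i / Σ m_i c_i:
T_f = (126.57*285 + 1242*9.85 + 41.54*9.85) / (126.57 + 1242 + 41.54)
    = 48714 / 1410.1 ≈ 34.55 °C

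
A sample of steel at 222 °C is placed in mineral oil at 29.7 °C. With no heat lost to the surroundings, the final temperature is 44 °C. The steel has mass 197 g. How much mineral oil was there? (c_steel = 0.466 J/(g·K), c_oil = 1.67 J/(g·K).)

Heat lost by the steel = heat gained by the oil:
197×0.466×(222 − 44) = m×1.67×(44 − 29.7)
23.88 m = 16341  ⇒  m ≈ 684.3 g

m ≈ 684 g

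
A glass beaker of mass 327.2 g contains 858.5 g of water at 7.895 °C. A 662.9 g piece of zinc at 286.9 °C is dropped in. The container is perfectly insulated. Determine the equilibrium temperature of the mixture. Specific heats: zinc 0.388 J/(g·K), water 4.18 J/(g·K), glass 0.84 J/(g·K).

T_f ≈ 25.3 °C

Let T be the final temperature. ΣQ_i = 0:
662.9·0.388·(T − 286.9) + 858.5·4.18·(T − 7.895) + 327.2·0.84·(T − 7.895) = 0
257.21(T − 286.9) + 3588.5(T − 7.895) + 274.85(T − 7.895) = 0
4120.6 T = 104294
T ≈ 25.31 °C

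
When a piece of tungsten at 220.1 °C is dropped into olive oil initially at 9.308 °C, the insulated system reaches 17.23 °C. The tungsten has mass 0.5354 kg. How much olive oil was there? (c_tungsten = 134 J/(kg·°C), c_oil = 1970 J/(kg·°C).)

m ≈ 0.933 kg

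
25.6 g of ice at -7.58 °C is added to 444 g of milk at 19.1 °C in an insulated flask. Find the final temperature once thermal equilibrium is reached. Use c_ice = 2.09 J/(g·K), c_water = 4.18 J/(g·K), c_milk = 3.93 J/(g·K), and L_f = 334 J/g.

T_f ≈ 13.2 °C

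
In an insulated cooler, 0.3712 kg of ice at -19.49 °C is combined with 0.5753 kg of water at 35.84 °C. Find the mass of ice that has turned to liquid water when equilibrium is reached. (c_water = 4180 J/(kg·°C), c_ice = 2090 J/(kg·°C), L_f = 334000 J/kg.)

Cooling the water to 0 °C releases 0.5753×4180×35.84 = 86186 J.
Of that, 0.3712×2090×19.49 = 15120 J goes to bring the ice to 0 °C, leaving 71066 J.
Melting all 0.3712 kg of ice would need 0.3712×334000 = 123981 J.
That's not enough to melt it all — equilibrium is at 0 °C with ice remaining.
Mass melted = 71066/334000 ≈ 0.2128 kg.

m_melted ≈ 0.213 kg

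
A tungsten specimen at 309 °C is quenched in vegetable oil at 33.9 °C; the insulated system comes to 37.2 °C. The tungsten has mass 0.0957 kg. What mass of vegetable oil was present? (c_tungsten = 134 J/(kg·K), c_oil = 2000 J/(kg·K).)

m ≈ 0.528 kg

|Q_tungsten| = |Q_oil|:
0.0957×134×(309 − 37.2) = m×2000×(37.2 − 33.9)
6600 m = 3485.5  ⇒  m ≈ 0.5281 kg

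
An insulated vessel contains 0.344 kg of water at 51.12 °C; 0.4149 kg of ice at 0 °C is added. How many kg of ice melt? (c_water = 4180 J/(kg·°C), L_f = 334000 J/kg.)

m_melted ≈ 0.22 kg

Cooling the water to 0 °C releases 0.344·4180·51.12 = 73506 J.
To melt every bit of ice: 0.4149·334000 = 138577 J.
That's not enough to melt it all — equilibrium is at 0 °C with ice remaining.
m_melted·334000 = 73506  ⇒  m_melted ≈ 0.2201 kg.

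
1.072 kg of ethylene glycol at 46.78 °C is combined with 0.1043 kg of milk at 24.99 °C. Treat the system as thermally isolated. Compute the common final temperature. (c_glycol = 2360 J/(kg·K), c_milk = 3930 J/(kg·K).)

T_f ≈ 43.7 °C

T_f = Σ m_i c_i T_i / Σ m_i c_i:
T_f = (2529.9·46.78 + 409.9·24.99) / (2529.9 + 409.9)
    = 128593 / 2939.8 ≈ 43.74 °C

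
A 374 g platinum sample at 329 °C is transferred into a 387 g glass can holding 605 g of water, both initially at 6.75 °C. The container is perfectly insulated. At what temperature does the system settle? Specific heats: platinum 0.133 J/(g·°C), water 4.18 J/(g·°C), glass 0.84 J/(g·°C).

T_f ≈ 12.3 °C

Energy conservation, ΣQ = 0:
374·0.133·(T − 329) + 605·4.18·(T − 6.75) + 387·0.84·(T − 6.75) = 0
49.74(T − 329) + 2528.9(T − 6.75) + 325.08(T − 6.75) = 0
2903.7 T = 35629
T ≈ 12.27 °C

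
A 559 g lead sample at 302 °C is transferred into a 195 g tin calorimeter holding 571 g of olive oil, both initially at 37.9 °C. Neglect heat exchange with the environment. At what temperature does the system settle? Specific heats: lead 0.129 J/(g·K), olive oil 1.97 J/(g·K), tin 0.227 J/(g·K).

T_f ≈ 53.2 °C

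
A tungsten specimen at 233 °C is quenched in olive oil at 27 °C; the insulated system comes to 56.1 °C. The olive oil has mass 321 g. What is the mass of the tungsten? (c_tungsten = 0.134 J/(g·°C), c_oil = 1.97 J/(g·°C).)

Heat lost by the tungsten = heat gained by the oil:
m·0.134·(233 − 56.1) = 321·1.97·(56.1 − 27)
23.7 m = 18402  ⇒  m ≈ 776.3 g

m ≈ 776 g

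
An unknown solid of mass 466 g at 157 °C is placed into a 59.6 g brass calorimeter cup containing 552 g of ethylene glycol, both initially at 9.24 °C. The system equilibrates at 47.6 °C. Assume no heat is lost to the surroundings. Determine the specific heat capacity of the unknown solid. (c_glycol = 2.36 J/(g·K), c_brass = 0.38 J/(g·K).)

c ≈ 0.997 J/(g·K)

Energy conservation, ΣQ = 0:
466×c×(47.6 − 157) + 552×2.36×(47.6 − 9.24) + 59.6×0.38×(47.6 − 9.24) = 0
-50980 c = -50841
c = -50841/-50980 ≈ 0.9973 J/(g·K)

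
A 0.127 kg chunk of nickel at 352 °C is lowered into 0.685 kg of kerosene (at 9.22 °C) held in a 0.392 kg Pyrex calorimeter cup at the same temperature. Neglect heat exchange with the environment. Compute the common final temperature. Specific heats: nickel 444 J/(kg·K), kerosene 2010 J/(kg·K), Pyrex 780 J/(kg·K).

T_f ≈ 20.3 °C

Heat gained plus heat lost sum to zero:
0.127·444·(T − 352) + 0.685·2010·(T − 9.22) + 0.392·780·(T − 9.22) = 0
56.39(T − 352) + 1376.9(T − 9.22) + 305.76(T − 9.22) = 0
1739 T = 35362
T = 35362 / 1739 = 20.3 °C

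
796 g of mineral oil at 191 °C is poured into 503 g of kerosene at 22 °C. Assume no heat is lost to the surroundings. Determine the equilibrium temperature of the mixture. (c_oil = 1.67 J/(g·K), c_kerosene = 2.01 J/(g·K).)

T_f ≈ 118.0 °C

|Q_oil| = |Q_kerosene|:
796*1.67*(191 − T) = 503*2.01*(T − 22)
1329.3(191 − T) = 1011(T − 22)
2340.3 T = 276143  ⇒  T ≈ 117.99 °C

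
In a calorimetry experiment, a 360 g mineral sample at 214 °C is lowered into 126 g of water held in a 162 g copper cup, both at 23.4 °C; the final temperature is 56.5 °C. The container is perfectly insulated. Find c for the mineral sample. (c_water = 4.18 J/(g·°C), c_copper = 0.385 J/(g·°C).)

c ≈ 0.344 J/(g·°C)

Net heat exchanged in the isolated system is zero:
360×c×(56.5 − 214) + 126×4.18×(56.5 − 23.4) + 162×0.385×(56.5 − 23.4) = 0
-56700 c = -19498
c = -19498/-56700 ≈ 0.3439 J/(g·°C)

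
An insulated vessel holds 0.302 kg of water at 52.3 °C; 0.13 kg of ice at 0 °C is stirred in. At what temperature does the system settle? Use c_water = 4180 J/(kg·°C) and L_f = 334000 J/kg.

Taking heat into each body as positive, Σ m c ΔT = 0:
fusion: m_ice L_f = 0.13×334000 = 43420
  warm the meltwater: 543.4 T
  water: 1262.4(T − 52.3)
1805.8 T = 66021 − 43420 = 22601
T ≈ 12.52 °C — above 0 °C, consistent with complete melting.

T_f ≈ 12.5 °C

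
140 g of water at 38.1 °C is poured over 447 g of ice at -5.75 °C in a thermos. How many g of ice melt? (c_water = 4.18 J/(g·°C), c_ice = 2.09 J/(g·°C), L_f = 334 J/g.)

Cooling the water to 0 °C releases 140×4.18×38.1 = 22296 J.
Of that, 447×2.09×5.75 = 5371.8 J goes to bring the ice to 0 °C, leaving 16924 J.
Fully melting the ice requires m_ice L_f = 447×334 = 149298 J.
16924 J < 149298 J, so only part of the ice melts and the system sits at 0 °C.
m_melted×334 = 16924  ⇒  m_melted ≈ 50.67 g.

m_melted ≈ 50.7 g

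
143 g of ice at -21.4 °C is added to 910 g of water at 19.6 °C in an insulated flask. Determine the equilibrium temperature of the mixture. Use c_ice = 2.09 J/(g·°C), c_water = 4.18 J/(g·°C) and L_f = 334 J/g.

T_f ≈ 4.6 °C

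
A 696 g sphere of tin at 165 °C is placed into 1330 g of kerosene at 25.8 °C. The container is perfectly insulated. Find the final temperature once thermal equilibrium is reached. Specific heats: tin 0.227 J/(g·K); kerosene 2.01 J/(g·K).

Setting the total heat transfer to zero:
696*0.227*(T − 165) + 1330*2.01*(T − 25.8) = 0
157.99(T − 165) + 2673.3(T − 25.8) = 0
2831.3 T = 95040
T ≈ 33.57 °C

T_f ≈ 33.6 °C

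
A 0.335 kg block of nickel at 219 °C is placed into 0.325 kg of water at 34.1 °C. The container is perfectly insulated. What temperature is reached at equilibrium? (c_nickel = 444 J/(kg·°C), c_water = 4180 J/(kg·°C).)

Set heat shed by the hot body equal to heat absorbed by the cold body:
0.335·444·(219 − T) = 0.325·4180·(T − 34.1)
148.74(219 − T) = 1358.5(T − 34.1)
1507.2 T = 78899  ⇒  T ≈ 52.35 °C

T_f ≈ 52.3 °C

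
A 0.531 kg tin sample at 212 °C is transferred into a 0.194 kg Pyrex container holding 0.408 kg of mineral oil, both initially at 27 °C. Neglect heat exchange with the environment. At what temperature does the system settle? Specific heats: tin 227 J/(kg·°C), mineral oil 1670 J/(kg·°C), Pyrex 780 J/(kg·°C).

T_f ≈ 50.4 °C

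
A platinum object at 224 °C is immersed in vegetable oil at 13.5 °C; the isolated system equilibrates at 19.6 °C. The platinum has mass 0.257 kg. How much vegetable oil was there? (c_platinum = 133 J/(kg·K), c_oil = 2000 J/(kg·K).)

m ≈ 0.573 kg

Heat lost by the platinum = heat gained by the oil:
0.257×133×(224 − 19.6) = m×2000×(19.6 − 13.5)
12200 m = 6986.6  ⇒  m ≈ 0.5727 kg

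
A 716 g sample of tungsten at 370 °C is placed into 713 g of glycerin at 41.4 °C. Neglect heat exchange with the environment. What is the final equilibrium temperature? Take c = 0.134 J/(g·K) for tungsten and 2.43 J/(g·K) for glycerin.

Conservation of energy gives ΣQ = 0:
716·0.134·(T − 370) + 713·2.43·(T − 41.4) = 0
1828.5 T = 107229
T ≈ 58.64 °C

T_f ≈ 58.6 °C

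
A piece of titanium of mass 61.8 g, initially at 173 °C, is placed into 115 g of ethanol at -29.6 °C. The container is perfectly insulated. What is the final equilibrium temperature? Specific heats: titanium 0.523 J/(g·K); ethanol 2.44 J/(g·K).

|Q_titanium| = |Q_ethanol|:
61.8*0.523*(173 − T) = 115*2.44*(T − (-29.6))
32.32(173 − T) = 280.6(T − (-29.6))
312.92 T = -2714.2  ⇒  T ≈ -8.67 °C

T_f ≈ -8.7 °C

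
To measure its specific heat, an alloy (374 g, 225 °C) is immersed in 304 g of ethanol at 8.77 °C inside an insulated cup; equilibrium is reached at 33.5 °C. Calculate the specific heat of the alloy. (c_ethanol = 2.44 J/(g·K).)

c ≈ 0.256 J/(g·K)

Energy conservation, ΣQ = 0:
374×c×(33.5 − 225) + 304×2.44×(33.5 − 8.77) = 0
-71621 c = -18344
c = -18344/-71621 ≈ 0.2561 J/(g·K)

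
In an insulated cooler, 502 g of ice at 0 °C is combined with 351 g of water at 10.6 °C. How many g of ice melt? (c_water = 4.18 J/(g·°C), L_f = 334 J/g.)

m_melted ≈ 46.6 g

Cooling the water to 0 °C releases 351×4.18×10.6 = 15552 J.
To melt every bit of ice: 502×334 = 167668 J.
15552 J < 167668 J, so only part of the ice melts and the system sits at 0 °C.
m_melted×334 = 15552  ⇒  m_melted ≈ 46.56 g.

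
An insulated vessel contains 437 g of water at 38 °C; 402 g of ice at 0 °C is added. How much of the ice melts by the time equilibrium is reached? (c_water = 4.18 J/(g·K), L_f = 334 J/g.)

Heat available from the water dropping to 0 °C: 437·4.18·38 = 69413 J.
Fully melting the ice requires m_ice L_f = 402·334 = 134268 J.
Since 69413 < 134268 J, not all the ice melts; equilibrium is at 0 °C.
m_melted·334 = 69413  ⇒  m_melted ≈ 207.8 g.

m_melted ≈ 208 g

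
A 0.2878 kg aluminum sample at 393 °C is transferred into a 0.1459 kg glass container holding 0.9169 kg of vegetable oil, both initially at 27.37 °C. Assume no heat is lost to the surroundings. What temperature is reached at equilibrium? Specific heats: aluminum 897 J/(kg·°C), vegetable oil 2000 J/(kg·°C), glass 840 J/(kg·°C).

T_f ≈ 70.0 °C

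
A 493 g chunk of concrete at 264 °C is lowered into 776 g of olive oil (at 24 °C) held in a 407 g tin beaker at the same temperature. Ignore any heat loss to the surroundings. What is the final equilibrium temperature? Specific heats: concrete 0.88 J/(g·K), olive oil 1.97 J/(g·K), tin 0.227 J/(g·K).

T_f ≈ 74.7 °C

Net heat exchanged in the isolated system is zero:
493*0.88*(T − 264) + 776*1.97*(T − 24) + 407*0.227*(T − 24) = 0
433.84(T − 264) + 1528.7(T − 24) + 92.39(T − 24) = 0
(433.84 + 1528.7 + 92.39) T = 433.84*264 + 1528.7*24 + 92.39*24
T = 153440 / 2054.9 = 74.7 °C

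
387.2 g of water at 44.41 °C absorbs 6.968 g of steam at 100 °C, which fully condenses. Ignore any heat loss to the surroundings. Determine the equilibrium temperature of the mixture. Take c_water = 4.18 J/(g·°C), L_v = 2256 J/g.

T_f ≈ 54.9 °C

Net heat exchanged in the isolated system is zero:
steam→water at 100 °C releases m L_v = 6.968×2256 = 15720
  condensed water 100 °C→T: 29.13(T − 100)
  water warms: 387.2×4.18×(T − 44.41) = 1618.5(T − 44.41)
1647.6 T = 15720 + 2912.6 + 71877 = 90510
T ≈ 54.93 °C — below 100 °C, confirming all the steam condensed.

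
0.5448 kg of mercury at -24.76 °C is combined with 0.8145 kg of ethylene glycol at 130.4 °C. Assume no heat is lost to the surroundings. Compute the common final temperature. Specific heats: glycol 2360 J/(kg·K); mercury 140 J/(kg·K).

T_f ≈ 124.5 °C

Heat gained plus heat lost sum to zero:
0.8145×2360×(T − 130.4) + 0.5448×140×(T − (-24.76)) = 0
1922.2(T − 130.4) + 76.27(T − (-24.76)) = 0
(1922.2 + 76.27) T = 1922.2×130.4 + 76.27×(-24.76)
T ≈ 124.48 °C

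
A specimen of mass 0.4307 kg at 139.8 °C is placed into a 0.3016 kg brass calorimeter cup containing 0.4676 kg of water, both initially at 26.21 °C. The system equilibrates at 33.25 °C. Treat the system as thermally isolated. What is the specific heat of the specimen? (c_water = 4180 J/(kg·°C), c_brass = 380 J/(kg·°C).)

Heat gained plus heat lost sum to zero:
0.4307×c×(33.25 − 139.8) + 0.4676×4180×(33.25 − 26.21) + 0.3016×380×(33.25 − 26.21) = 0
-45.89 c = -14567
c = -14567/-45.89 ≈ 317.4 J/(kg·°C)

c ≈ 317 J/(kg·°C)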